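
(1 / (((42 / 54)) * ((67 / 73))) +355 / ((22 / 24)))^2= 4020694697889 / 26615281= 151067.15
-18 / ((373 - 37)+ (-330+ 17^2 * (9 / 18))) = -0.12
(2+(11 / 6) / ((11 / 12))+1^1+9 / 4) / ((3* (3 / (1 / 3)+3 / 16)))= 0.26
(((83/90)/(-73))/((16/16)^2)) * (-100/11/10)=83/7227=0.01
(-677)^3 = -310288733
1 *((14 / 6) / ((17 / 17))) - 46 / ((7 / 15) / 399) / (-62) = 59212 / 93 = 636.69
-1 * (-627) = 627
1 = 1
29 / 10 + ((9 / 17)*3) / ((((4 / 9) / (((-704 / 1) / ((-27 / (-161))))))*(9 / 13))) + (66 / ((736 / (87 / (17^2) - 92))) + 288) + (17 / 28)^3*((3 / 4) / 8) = -499286103340119 / 23346391040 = -21386.01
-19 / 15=-1.27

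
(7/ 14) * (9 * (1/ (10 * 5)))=9/ 100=0.09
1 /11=0.09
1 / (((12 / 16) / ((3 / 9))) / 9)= 4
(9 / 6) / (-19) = -3 / 38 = -0.08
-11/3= -3.67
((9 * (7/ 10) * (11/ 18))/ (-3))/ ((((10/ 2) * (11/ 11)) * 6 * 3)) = -0.01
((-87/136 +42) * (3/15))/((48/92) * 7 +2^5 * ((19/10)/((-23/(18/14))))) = 301875/9248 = 32.64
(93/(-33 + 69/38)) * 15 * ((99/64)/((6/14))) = -161.46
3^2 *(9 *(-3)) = -243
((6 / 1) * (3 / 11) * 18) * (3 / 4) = 243 / 11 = 22.09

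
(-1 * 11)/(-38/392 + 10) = -2156/1941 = -1.11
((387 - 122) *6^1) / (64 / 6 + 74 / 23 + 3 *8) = 54855 / 1307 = 41.97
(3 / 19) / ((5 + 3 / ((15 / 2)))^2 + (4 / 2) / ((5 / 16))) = 75 / 16891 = 0.00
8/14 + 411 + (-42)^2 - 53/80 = 1217949/560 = 2174.91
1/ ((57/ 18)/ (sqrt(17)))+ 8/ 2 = 6 * sqrt(17)/ 19+ 4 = 5.30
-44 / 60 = -11 / 15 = -0.73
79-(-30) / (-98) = 3856 / 49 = 78.69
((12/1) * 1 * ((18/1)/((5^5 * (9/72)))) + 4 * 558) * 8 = 55813824/3125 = 17860.42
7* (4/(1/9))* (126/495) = 3528/55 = 64.15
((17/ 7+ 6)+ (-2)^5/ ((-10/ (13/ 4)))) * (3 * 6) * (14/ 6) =3954/ 5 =790.80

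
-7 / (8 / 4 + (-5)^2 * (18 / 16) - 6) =-56 / 193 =-0.29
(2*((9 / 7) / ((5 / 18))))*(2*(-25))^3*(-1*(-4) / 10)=-3240000 / 7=-462857.14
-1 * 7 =-7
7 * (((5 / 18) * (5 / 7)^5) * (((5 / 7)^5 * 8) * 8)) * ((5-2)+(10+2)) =7812500000 / 121060821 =64.53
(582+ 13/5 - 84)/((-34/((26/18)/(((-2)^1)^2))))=-32539/6120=-5.32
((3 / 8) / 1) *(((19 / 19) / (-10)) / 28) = -3 / 2240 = -0.00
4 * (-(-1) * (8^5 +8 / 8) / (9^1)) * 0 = 0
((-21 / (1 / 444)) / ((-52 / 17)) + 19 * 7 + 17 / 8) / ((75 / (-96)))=-1324276 / 325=-4074.70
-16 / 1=-16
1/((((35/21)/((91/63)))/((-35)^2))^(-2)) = 9/10144225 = 0.00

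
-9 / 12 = -0.75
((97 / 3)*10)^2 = 940900 / 9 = 104544.44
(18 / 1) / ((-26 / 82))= -738 / 13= -56.77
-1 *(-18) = 18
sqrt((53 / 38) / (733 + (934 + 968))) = sqrt(5306890) / 100130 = 0.02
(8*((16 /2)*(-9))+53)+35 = -488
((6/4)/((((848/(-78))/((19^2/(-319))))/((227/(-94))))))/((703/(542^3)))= -85397.88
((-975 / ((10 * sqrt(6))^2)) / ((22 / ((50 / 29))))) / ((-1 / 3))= 975 / 2552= 0.38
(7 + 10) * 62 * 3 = 3162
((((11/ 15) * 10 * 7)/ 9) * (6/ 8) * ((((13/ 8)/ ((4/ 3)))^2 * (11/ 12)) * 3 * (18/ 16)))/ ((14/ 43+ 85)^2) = 0.00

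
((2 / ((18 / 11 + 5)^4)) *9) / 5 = 263538 / 141991205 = 0.00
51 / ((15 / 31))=105.40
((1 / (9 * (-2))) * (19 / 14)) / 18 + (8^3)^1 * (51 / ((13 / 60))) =120516.92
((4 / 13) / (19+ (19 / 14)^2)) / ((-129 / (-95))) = 784 / 72111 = 0.01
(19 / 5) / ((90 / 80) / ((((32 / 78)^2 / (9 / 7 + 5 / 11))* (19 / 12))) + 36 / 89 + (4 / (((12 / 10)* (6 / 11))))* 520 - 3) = 5699941632 / 4773744350885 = 0.00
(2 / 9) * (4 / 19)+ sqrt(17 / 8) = 1.50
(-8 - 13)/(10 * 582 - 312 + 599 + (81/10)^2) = -2100/617261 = -0.00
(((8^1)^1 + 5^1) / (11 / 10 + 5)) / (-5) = -26 / 61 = -0.43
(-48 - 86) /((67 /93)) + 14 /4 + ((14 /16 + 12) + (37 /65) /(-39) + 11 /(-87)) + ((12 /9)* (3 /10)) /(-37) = -1231472937 /7253480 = -169.78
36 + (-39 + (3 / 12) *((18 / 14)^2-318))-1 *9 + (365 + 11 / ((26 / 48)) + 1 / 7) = 294.36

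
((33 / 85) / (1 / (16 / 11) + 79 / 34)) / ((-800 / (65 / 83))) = -11 / 87150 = -0.00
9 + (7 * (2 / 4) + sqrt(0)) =25 / 2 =12.50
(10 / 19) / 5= 2 / 19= 0.11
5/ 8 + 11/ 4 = 27/ 8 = 3.38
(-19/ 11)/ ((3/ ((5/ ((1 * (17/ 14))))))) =-1330/ 561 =-2.37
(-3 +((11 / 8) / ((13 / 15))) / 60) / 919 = -1237 / 382304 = -0.00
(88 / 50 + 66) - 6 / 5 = 1664 / 25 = 66.56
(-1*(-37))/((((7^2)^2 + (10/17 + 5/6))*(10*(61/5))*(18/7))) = 4403/89687202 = 0.00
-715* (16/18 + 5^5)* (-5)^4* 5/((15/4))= -50287737500/27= -1862508796.30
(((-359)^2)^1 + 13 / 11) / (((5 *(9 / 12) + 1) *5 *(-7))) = -298464 / 385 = -775.23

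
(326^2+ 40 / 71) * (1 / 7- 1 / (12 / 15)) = -117663.34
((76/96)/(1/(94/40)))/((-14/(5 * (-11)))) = 7.31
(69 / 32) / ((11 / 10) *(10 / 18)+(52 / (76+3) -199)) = -49059 / 4498768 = -0.01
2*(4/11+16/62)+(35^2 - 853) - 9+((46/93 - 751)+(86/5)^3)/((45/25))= 638554138/230175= 2774.21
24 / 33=8 / 11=0.73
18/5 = 3.60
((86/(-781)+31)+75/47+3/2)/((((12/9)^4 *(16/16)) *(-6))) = -67365567/37587968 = -1.79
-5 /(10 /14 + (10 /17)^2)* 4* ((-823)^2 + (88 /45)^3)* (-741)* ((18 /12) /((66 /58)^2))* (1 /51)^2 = 4216385.18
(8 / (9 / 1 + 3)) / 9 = 2 / 27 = 0.07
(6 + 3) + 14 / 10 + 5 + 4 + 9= 28.40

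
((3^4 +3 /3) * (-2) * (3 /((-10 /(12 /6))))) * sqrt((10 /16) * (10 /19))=246 * sqrt(19) /19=56.44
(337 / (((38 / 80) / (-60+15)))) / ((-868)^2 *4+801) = -606600 / 57275443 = -0.01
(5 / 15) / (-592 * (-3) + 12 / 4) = 1 / 5337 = 0.00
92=92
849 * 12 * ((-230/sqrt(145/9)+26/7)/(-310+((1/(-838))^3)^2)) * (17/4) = -129955322512612282438272/250497035685997947091+689762865643865191403136 * sqrt(145)/1037773433556277209377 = 7484.73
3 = 3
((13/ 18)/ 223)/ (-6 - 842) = -13/ 3403872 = -0.00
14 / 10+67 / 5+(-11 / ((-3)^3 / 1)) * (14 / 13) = 26744 / 1755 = 15.24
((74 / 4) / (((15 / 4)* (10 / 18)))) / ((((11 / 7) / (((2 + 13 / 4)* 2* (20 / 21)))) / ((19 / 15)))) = 19684 / 275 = 71.58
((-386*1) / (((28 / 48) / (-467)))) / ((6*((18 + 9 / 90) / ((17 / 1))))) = 61289080 / 1267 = 48373.39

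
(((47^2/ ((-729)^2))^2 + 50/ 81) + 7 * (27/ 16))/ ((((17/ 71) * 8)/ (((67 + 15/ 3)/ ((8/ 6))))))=3987976847332955/ 11380864284864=350.41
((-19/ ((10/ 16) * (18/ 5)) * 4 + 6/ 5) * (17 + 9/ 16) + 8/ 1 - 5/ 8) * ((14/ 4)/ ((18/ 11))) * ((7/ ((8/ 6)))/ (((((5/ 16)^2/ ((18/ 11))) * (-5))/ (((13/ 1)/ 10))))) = 259027132/ 9375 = 27629.56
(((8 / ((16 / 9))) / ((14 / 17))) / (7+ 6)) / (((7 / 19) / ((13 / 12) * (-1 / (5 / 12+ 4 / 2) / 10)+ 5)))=4177359 / 738920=5.65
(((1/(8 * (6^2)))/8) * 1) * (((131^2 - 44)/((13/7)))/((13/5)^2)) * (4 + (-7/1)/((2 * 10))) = 43733935/20247552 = 2.16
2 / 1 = 2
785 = 785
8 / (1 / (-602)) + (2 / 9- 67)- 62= -44503 / 9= -4944.78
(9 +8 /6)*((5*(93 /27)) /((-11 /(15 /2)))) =-121.34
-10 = -10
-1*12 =-12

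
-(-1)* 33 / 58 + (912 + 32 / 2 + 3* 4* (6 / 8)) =937.57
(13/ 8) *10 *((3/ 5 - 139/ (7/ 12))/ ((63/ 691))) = -24909859/ 588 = -42363.71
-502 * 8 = -4016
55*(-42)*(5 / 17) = -679.41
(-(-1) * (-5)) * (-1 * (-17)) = -85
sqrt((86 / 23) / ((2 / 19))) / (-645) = -sqrt(18791) / 14835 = -0.01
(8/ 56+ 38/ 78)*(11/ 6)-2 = -692/ 819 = -0.84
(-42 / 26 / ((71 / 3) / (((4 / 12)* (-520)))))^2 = 139.97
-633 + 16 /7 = -4415 /7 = -630.71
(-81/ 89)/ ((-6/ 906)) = 12231/ 89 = 137.43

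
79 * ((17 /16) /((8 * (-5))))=-1343 /640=-2.10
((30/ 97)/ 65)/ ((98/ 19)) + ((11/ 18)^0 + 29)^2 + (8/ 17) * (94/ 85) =900.52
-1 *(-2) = 2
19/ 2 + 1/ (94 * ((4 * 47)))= 167885/ 17672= 9.50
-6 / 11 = -0.55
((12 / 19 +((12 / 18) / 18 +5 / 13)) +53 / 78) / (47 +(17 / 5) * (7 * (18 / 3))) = 115555 / 12657762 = 0.01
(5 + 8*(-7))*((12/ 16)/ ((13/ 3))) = -459/ 52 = -8.83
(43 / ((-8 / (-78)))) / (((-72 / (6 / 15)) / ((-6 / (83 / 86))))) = 24037 / 1660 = 14.48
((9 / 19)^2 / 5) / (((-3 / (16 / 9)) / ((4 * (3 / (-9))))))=64 / 1805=0.04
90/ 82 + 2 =127/ 41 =3.10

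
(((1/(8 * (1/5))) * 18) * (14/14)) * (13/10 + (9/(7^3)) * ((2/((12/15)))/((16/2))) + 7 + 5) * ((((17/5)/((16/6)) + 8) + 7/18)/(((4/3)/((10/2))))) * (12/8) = 233348103/28672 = 8138.54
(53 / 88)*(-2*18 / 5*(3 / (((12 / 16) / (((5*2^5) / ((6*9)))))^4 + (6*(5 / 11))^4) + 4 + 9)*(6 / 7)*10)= -3917894692363659286 / 8074634323731437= -485.21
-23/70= -0.33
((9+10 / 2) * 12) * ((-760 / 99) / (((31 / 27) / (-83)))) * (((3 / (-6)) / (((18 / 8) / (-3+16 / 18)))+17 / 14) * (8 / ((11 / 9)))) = 3853431040 / 3751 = 1027307.66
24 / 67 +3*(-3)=-579 / 67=-8.64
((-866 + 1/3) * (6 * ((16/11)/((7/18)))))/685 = -213696/7535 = -28.36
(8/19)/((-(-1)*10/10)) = 8/19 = 0.42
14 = 14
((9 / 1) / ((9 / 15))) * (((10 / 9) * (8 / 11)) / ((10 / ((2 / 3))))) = 80 / 99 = 0.81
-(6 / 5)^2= -36 / 25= -1.44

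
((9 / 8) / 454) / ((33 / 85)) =255 / 39952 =0.01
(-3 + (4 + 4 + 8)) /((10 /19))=247 /10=24.70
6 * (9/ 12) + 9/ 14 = 36/ 7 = 5.14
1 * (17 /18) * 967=16439 /18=913.28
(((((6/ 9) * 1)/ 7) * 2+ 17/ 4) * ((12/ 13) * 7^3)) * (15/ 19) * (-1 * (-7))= 1919085/ 247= 7769.57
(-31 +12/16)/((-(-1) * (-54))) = 121/216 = 0.56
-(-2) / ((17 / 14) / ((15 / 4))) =105 / 17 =6.18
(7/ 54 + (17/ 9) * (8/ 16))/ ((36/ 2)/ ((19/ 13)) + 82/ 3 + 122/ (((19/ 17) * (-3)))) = 551/ 1674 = 0.33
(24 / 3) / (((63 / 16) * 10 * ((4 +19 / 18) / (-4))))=-512 / 3185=-0.16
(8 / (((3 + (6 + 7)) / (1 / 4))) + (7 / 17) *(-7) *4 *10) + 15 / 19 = -114.38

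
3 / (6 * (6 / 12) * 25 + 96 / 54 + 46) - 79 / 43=-1.81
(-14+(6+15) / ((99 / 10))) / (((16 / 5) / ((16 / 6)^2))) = -7840 / 297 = -26.40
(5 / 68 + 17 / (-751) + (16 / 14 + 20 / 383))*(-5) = -852948955 / 136913308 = -6.23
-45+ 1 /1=-44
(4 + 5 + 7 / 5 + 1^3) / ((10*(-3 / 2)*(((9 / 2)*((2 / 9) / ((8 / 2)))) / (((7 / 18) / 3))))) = -266 / 675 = -0.39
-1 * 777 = -777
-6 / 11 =-0.55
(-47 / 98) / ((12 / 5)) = -235 / 1176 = -0.20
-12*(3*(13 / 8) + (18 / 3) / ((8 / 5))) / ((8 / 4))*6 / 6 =-207 / 4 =-51.75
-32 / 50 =-16 / 25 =-0.64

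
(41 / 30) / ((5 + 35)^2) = 41 / 48000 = 0.00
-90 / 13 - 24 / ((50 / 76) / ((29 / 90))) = -91054 / 4875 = -18.68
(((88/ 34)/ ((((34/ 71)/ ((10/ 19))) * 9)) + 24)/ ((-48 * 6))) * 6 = -300419/ 593028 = -0.51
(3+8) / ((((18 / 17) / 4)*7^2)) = 374 / 441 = 0.85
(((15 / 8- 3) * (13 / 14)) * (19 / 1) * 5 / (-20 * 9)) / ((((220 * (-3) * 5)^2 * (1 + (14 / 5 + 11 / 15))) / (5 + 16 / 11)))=17537 / 243285504000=0.00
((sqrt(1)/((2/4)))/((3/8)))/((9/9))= 16/3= 5.33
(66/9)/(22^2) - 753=-49697/66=-752.98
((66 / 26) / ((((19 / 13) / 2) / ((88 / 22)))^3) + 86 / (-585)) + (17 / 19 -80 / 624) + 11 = 427.92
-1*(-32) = 32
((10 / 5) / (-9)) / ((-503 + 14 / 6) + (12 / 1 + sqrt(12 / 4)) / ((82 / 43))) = 7052* sqrt(3) / 14790401533 + 19945024 / 44371204599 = 0.00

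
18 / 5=3.60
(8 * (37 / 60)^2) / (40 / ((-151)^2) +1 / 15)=31214569 / 702030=44.46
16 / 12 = 4 / 3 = 1.33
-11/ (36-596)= 11/ 560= 0.02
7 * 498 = 3486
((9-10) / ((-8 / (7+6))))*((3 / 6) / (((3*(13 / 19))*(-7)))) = -19 / 336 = -0.06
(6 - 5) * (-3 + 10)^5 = 16807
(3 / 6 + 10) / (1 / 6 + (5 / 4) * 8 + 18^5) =63 / 11337469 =0.00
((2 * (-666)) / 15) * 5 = -444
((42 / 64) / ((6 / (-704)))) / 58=-77 / 58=-1.33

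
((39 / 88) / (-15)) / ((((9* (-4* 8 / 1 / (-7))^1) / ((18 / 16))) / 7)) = -637 / 112640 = -0.01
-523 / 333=-1.57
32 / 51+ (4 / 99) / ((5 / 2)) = 5416 / 8415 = 0.64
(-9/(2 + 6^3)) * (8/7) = -0.05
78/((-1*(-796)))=39/398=0.10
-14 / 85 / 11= -14 / 935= -0.01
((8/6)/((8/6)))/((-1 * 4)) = -1/4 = -0.25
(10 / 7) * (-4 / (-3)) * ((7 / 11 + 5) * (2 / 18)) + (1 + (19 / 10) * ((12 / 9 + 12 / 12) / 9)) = 55831 / 20790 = 2.69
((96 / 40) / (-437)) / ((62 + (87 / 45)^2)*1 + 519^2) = -135 / 6622845998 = -0.00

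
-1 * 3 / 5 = -3 / 5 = -0.60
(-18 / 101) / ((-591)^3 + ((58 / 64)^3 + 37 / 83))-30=-567037578499453746 / 18901252617192407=-30.00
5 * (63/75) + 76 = 401/5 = 80.20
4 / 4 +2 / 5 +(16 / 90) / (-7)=433 / 315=1.37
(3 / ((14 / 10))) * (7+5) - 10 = 110 / 7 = 15.71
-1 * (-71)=71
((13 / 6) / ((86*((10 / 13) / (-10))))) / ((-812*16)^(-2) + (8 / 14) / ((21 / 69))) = -7131464704 / 40882126977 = -0.17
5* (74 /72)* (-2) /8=-185 /144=-1.28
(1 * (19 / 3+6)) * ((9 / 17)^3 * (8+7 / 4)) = 350649 / 19652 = 17.84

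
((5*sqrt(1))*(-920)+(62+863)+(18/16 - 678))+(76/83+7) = -2884389/664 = -4343.96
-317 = -317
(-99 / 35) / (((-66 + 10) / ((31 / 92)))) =0.02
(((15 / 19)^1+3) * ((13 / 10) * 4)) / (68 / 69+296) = 32292 / 486685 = 0.07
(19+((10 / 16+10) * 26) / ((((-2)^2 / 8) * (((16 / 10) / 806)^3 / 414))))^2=3501995226901271307876998249281 / 4096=854979303442693190399657800.00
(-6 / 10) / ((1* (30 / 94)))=-1.88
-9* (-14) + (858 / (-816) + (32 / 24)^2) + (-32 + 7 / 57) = 2205811 / 23256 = 94.85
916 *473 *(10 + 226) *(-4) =-409004992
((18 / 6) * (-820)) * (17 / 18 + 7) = -58630 / 3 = -19543.33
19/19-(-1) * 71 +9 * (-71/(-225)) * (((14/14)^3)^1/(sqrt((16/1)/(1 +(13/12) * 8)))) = 71 * sqrt(87)/300 +72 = 74.21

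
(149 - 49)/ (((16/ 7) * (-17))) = -175/ 68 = -2.57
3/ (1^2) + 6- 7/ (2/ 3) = -1.50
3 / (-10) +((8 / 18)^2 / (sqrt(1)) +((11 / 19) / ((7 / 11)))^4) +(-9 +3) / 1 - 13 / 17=-26636483287111 / 4308642928170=-6.18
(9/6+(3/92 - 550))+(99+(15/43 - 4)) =-1792537/3956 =-453.12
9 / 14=0.64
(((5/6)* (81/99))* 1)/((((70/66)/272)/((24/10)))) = 14688/35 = 419.66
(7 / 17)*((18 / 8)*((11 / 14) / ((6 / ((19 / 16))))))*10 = 3135 / 2176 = 1.44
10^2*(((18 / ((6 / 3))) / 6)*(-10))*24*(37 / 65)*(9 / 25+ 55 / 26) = -8572752 / 169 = -50726.34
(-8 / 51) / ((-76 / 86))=172 / 969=0.18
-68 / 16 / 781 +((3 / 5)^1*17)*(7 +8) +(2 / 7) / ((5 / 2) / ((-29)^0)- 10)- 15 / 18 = 16633143 / 109340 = 152.12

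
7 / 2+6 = 19 / 2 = 9.50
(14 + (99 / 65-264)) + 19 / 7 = -111822 / 455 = -245.76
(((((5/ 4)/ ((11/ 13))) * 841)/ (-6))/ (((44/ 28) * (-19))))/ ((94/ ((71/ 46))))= 27168505/ 238581024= 0.11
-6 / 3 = -2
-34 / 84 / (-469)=17 / 19698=0.00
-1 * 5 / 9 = -5 / 9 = -0.56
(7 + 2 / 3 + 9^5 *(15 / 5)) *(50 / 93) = 857200 / 9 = 95244.44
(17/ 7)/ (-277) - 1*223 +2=-428536/ 1939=-221.01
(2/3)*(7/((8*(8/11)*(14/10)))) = 55/96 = 0.57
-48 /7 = -6.86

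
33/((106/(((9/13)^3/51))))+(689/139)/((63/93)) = 84583560307/11556303486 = 7.32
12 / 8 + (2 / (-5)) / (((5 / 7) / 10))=-41 / 10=-4.10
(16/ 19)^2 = 256/ 361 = 0.71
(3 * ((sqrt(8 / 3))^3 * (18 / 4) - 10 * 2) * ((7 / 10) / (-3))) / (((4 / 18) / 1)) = 63 - 126 * sqrt(6) / 5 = 1.27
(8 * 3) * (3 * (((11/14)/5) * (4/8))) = 5.66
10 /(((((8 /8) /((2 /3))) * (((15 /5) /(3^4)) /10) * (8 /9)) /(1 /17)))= 2025 /17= 119.12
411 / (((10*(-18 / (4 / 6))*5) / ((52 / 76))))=-1781 / 8550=-0.21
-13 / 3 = -4.33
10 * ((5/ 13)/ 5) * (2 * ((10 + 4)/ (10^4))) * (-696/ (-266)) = 174/ 30875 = 0.01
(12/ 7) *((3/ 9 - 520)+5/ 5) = -6224/ 7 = -889.14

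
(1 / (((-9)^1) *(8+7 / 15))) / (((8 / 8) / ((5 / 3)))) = -25 / 1143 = -0.02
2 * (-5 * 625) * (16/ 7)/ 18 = -50000/ 63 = -793.65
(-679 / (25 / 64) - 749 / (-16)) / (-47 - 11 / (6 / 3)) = 96653 / 3000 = 32.22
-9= -9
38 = 38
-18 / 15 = -6 / 5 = -1.20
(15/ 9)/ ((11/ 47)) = 235/ 33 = 7.12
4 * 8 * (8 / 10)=128 / 5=25.60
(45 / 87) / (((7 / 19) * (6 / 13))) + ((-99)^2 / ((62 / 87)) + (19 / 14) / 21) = 3635825747 / 264306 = 13756.12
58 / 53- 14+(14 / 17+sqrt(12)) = -10886 / 901+2 * sqrt(3) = -8.62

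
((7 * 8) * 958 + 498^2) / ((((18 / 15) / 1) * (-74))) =-377065 / 111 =-3396.98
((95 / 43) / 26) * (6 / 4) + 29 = 65129 / 2236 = 29.13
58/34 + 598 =10195/17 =599.71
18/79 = 0.23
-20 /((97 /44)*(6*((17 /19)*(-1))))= 8360 /4947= 1.69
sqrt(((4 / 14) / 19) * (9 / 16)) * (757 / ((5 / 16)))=9084 * sqrt(266) / 665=222.79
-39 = -39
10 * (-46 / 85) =-92 / 17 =-5.41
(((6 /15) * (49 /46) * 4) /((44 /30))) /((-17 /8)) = -2352 /4301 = -0.55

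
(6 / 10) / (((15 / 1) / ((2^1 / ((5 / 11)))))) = 22 / 125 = 0.18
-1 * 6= -6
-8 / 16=-1 / 2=-0.50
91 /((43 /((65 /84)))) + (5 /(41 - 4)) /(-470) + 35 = 32875537 /897324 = 36.64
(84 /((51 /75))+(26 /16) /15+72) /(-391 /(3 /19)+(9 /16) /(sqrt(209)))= -1166434932256 /14764439764675 - 21551454* sqrt(209) /250995475999475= -0.08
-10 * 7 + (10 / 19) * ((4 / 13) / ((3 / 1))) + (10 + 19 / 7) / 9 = -1066447 / 15561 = -68.53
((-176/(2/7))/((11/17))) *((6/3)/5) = -380.80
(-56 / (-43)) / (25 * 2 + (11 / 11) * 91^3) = 56 / 32405703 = 0.00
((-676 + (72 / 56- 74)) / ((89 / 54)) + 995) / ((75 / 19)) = 6400549 / 46725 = 136.98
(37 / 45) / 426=37 / 19170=0.00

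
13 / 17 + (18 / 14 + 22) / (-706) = 61475 / 84014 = 0.73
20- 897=-877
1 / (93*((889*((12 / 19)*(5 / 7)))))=19 / 708660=0.00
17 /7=2.43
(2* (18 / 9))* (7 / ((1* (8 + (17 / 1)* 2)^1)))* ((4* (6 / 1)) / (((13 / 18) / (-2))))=-576 / 13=-44.31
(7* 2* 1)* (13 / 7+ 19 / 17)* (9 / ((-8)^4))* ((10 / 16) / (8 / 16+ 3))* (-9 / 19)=-71685 / 9261056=-0.01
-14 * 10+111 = -29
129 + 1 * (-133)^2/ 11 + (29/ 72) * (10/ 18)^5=81239193899/ 46766808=1737.11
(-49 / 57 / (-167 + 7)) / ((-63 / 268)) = -469 / 20520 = -0.02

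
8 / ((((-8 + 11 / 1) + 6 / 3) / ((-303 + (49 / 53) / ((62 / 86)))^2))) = 1965922410272 / 13497245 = 145653.61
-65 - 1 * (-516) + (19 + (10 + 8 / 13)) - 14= 6066 / 13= 466.62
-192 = -192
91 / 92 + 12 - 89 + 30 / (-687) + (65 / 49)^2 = -3758150817 / 50584268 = -74.29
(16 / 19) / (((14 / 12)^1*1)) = 96 / 133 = 0.72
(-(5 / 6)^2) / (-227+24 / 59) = 1475 / 481284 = 0.00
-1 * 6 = -6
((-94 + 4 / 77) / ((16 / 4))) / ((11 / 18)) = -32553 / 847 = -38.43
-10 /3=-3.33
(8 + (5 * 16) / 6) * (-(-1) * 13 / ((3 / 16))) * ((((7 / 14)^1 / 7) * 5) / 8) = 4160 / 63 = 66.03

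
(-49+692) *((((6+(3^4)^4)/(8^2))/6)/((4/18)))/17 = 83037136383/4352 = 19080224.35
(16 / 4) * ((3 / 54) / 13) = 2 / 117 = 0.02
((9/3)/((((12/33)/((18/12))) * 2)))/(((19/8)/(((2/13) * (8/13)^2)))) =6336/41743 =0.15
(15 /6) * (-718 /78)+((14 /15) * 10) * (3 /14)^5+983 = 719141075 /749112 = 959.99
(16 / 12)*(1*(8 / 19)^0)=4 / 3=1.33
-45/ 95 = -9/ 19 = -0.47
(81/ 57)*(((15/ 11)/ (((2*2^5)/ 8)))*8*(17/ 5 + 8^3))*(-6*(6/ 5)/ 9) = -834948/ 1045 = -798.99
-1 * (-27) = 27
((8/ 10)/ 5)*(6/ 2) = 12/ 25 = 0.48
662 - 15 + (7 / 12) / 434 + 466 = 828073 / 744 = 1113.00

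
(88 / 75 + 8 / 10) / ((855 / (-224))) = -33152 / 64125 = -0.52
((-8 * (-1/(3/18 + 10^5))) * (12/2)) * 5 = 1440/600001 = 0.00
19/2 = 9.50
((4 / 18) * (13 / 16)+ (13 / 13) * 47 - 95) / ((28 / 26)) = -44759 / 1008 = -44.40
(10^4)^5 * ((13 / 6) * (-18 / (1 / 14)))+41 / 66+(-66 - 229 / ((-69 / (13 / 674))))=-4655250600000000000005568803 / 85261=-54600000000000000000065.31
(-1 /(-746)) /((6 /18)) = 3 /746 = 0.00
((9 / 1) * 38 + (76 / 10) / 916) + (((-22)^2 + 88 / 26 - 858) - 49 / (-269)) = -227630547 / 8008130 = -28.42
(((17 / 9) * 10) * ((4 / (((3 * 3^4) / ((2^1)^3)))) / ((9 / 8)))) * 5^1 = 217600 / 19683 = 11.06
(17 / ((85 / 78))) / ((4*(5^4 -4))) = 0.01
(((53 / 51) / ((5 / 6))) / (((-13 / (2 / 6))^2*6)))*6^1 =106 / 129285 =0.00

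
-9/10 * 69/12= -207/40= -5.18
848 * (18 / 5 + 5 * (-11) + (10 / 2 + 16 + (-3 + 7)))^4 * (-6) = -1544695308288 / 625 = -2471512493.26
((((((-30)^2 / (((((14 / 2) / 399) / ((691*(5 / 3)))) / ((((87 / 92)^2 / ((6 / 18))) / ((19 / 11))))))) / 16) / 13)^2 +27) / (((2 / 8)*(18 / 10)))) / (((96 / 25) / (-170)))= -14836491240054145206501875 / 774850625536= -19147550187226.16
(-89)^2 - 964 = 6957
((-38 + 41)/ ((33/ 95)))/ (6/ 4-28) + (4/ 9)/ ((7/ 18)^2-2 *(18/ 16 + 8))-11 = -4850493/ 427339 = -11.35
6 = 6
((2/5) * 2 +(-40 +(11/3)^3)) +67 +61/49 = 518227/6615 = 78.34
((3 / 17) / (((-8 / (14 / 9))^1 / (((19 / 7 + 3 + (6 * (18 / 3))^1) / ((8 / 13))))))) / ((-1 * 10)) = 949 / 4080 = 0.23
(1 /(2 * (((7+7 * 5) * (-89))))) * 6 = -0.00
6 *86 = 516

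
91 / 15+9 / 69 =2138 / 345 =6.20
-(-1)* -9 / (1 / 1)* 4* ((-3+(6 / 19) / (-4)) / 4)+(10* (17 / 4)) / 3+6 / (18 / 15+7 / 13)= 291961 / 6441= 45.33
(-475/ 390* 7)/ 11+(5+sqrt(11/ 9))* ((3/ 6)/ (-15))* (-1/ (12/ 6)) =-1187/ 1716+sqrt(11)/ 180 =-0.67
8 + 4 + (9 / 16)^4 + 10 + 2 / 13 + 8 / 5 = 23.85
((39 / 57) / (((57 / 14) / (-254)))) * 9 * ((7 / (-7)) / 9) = 46228 / 1083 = 42.69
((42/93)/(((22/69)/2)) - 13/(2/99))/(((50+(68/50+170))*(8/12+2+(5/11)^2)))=-360471375/357861644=-1.01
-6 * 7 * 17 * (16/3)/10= -1904/5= -380.80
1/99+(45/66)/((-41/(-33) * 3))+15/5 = 25921/8118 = 3.19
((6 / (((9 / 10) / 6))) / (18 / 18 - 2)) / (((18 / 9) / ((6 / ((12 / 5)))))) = -50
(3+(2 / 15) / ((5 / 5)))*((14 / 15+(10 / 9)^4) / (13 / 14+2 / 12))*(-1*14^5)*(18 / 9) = -28529758262656 / 3772575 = -7562409.83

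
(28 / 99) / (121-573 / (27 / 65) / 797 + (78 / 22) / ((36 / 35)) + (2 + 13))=89264 / 43464877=0.00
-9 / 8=-1.12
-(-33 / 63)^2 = -121 / 441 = -0.27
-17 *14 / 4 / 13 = -119 / 26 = -4.58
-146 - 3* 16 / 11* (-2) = -1510 / 11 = -137.27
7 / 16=0.44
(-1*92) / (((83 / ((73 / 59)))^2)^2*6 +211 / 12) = -31351658064 / 41405017768812283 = -0.00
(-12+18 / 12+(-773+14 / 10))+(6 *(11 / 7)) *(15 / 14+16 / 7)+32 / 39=-14325361 / 19110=-749.63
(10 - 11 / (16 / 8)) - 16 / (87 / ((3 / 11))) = 2839 / 638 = 4.45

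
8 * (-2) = -16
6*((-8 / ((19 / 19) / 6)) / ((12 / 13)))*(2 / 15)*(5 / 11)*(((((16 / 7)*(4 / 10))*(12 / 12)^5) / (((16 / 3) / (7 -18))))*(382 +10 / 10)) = 477984 / 35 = 13656.69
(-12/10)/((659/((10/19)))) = -12/12521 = -0.00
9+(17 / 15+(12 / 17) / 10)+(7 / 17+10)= 5257 / 255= 20.62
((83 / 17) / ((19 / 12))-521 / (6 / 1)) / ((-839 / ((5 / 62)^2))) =4057675 / 6250274808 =0.00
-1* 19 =-19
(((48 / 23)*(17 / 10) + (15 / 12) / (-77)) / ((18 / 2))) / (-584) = -125089 / 186167520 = -0.00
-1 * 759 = -759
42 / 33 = 1.27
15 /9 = 5 /3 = 1.67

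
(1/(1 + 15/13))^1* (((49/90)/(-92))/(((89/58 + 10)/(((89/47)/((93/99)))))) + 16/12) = 23297528293/37663683120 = 0.62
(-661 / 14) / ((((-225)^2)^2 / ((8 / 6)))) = -1322 / 53820703125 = -0.00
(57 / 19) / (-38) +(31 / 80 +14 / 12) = 6727 / 4560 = 1.48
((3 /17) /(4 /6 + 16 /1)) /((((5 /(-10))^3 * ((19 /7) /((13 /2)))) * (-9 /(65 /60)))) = 1183 /48450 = 0.02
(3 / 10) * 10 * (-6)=-18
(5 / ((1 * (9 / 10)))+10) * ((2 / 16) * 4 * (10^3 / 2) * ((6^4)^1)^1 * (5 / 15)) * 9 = 15120000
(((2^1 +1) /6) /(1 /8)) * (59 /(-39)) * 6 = -472 /13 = -36.31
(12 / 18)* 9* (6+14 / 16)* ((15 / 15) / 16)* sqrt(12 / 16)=165* sqrt(3) / 128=2.23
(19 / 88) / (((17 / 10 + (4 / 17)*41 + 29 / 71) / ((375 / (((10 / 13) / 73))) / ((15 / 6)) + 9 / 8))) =13059082185 / 49944928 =261.47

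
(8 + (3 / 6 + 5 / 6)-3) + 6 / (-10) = 86 / 15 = 5.73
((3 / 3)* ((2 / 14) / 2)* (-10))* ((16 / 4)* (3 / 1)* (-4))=240 / 7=34.29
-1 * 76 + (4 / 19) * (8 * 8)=-62.53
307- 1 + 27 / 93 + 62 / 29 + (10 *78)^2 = 547228877 / 899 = 608708.43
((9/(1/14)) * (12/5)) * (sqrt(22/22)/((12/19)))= 2394/5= 478.80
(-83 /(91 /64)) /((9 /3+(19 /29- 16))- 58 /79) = 4.46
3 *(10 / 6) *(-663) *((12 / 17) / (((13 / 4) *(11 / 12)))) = -8640 / 11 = -785.45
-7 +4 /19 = -129 /19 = -6.79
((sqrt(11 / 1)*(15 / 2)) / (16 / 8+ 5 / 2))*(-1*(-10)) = 50*sqrt(11) / 3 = 55.28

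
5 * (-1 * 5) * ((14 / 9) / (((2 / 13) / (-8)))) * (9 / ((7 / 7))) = 18200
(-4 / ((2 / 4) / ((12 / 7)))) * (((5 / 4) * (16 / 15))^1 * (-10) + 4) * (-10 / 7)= -1280 / 7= -182.86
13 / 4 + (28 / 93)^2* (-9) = 9357 / 3844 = 2.43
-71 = -71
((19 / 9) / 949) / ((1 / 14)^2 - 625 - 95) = -3724 / 1205297379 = -0.00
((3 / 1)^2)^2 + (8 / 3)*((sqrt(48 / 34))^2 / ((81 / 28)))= 113329 / 1377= 82.30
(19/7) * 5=95/7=13.57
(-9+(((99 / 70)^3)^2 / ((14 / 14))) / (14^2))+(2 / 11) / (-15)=-6826738424669767 / 760953732000000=-8.97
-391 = -391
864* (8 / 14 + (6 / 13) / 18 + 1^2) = 125568 / 91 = 1379.87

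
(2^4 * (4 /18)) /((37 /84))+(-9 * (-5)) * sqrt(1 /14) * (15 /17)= 896 /111+675 * sqrt(14) /238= 18.68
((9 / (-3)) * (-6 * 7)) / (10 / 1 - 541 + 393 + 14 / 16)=-1008 / 1097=-0.92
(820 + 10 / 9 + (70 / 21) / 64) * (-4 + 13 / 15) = -2223053 / 864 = -2572.98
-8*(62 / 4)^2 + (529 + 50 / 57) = -79351 / 57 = -1392.12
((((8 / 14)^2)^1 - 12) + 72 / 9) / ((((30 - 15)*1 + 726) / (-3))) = 180 / 12103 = 0.01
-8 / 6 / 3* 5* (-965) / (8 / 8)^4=19300 / 9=2144.44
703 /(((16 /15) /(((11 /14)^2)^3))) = 18681110745 /120472576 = 155.07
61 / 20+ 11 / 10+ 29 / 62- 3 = 1003 / 620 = 1.62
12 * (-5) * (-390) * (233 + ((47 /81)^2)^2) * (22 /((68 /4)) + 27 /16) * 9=1322456681262275 /9034497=146378562.22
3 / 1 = 3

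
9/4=2.25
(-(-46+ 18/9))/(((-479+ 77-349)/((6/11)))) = -24/751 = -0.03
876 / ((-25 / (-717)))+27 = 628767 / 25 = 25150.68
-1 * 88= -88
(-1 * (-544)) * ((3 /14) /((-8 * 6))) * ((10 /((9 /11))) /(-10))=187 /63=2.97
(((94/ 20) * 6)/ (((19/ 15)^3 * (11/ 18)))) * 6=136.24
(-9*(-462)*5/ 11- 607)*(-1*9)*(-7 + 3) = 46188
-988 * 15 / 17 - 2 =-14854 / 17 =-873.76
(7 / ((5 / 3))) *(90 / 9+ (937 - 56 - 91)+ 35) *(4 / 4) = 3507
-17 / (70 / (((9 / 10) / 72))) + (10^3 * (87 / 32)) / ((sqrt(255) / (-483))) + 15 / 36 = 6949 / 16800 - 350175 * sqrt(255) / 68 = -82232.62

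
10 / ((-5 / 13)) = -26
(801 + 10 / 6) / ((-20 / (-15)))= 602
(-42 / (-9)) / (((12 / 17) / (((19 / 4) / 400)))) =0.08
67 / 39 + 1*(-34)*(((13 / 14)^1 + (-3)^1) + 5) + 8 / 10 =-132478 / 1365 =-97.05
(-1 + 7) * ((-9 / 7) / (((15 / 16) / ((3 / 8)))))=-108 / 35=-3.09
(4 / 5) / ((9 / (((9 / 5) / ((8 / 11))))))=11 / 50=0.22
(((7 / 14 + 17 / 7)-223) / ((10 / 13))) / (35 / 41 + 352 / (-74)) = 60760401 / 828940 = 73.30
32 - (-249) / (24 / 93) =7975 / 8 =996.88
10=10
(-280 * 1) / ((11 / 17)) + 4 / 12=-14269 / 33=-432.39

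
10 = 10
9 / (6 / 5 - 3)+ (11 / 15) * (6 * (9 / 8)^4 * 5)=61931 / 2048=30.24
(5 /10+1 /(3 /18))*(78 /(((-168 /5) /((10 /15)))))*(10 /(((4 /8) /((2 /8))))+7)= -845 /7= -120.71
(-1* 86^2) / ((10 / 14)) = -51772 / 5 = -10354.40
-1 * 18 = -18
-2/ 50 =-1/ 25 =-0.04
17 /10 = 1.70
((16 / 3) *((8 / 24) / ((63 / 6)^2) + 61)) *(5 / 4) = 1614140 / 3969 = 406.69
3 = 3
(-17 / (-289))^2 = 1 / 289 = 0.00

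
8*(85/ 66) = 340/ 33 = 10.30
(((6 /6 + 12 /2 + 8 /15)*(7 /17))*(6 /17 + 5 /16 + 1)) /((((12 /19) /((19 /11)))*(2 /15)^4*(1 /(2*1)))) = 145523928375 /1627648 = 89407.49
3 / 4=0.75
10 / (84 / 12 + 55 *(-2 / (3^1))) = -30 / 89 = -0.34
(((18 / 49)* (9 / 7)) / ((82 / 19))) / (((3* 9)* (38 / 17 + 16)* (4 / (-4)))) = -969 / 4359530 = -0.00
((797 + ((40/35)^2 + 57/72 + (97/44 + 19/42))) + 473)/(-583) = -2.19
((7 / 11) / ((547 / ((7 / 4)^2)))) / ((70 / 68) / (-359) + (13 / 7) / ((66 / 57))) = 14653303 / 6584768496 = 0.00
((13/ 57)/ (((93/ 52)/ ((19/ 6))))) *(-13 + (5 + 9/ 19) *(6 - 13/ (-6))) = 610766/ 47709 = 12.80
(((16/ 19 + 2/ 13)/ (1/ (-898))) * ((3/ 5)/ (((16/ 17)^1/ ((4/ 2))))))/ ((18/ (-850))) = 26601005/ 494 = 53848.19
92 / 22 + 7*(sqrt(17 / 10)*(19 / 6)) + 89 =133*sqrt(170) / 60 + 1025 / 11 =122.08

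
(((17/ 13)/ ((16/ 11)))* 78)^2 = 314721/ 64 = 4917.52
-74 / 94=-37 / 47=-0.79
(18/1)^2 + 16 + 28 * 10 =620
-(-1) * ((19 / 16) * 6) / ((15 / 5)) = 19 / 8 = 2.38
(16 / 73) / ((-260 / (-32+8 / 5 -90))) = 0.10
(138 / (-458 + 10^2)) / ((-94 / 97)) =6693 / 16826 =0.40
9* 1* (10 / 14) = 45 / 7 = 6.43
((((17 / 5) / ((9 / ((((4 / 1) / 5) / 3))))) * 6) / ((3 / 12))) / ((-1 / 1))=-544 / 225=-2.42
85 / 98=0.87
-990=-990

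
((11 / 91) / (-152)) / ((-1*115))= 0.00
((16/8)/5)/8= 1/20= 0.05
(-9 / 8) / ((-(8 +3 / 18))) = 27 / 196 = 0.14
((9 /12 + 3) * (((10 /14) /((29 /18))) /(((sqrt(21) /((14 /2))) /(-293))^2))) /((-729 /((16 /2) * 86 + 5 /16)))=-7878791975 /25056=-314447.32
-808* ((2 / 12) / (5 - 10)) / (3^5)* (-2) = -808 / 3645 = -0.22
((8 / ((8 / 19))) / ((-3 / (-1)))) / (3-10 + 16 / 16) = -19 / 18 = -1.06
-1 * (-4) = 4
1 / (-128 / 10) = -5 / 64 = -0.08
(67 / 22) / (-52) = -67 / 1144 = -0.06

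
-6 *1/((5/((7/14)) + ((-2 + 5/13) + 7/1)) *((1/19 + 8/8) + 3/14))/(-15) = 1729/84250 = 0.02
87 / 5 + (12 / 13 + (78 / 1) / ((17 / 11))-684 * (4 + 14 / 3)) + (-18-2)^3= -13859.21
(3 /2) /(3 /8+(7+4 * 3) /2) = 12 /79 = 0.15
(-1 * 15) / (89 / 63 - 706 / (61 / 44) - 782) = 57645 / 4956829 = 0.01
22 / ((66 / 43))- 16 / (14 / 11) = 37 / 21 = 1.76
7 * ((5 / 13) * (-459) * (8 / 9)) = -1098.46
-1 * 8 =-8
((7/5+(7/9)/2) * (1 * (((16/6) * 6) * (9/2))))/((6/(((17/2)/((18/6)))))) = 2737/45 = 60.82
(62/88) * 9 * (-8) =-558/11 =-50.73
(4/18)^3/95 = 8/69255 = 0.00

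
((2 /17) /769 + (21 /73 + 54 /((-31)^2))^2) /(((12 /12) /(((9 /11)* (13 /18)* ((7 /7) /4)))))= 99024531583055 /5661746612355416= 0.02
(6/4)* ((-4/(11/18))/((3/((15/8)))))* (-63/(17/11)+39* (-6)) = 630585/374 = 1686.06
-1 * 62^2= -3844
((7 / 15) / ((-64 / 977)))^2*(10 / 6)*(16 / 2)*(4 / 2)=46771921 / 34560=1353.35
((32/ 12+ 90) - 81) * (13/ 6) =455/ 18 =25.28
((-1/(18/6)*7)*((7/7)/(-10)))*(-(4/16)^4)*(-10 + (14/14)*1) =0.01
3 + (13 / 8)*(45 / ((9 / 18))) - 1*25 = 124.25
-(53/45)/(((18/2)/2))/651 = -106/263655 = -0.00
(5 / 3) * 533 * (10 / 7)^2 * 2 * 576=102336000 / 49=2088489.80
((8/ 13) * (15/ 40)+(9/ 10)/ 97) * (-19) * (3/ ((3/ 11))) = -632643/ 12610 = -50.17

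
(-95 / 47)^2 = 9025 / 2209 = 4.09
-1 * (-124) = 124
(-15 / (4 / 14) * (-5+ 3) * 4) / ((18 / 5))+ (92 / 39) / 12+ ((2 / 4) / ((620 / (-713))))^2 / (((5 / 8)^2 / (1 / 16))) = 136791893 / 1170000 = 116.92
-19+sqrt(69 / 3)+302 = sqrt(23)+283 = 287.80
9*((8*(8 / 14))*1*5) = 1440 / 7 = 205.71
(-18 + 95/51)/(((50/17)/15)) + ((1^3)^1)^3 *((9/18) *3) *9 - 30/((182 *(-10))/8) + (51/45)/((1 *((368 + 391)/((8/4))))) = -68.67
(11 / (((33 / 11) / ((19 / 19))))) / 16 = 11 / 48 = 0.23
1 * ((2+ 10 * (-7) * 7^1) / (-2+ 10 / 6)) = 1464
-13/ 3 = -4.33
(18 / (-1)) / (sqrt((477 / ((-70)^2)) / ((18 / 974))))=-1260 * sqrt(25811) / 25811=-7.84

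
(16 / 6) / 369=8 / 1107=0.01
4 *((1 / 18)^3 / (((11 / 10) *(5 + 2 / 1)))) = 5 / 56133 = 0.00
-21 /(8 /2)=-21 /4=-5.25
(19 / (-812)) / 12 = -19 / 9744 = -0.00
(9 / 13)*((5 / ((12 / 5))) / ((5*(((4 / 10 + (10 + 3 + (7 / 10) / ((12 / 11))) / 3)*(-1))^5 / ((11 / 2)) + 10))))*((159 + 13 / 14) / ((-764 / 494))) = 1326337852752000000 / 23513386468216848637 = 0.06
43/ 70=0.61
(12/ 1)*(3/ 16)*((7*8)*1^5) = 126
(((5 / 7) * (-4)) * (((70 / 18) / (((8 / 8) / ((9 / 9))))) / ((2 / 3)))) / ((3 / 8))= -400 / 9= -44.44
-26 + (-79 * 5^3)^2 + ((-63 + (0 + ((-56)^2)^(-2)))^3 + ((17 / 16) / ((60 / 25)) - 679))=277545125870821735755564617731 / 2853498041416242167808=97264873.44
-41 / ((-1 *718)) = 41 / 718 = 0.06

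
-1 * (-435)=435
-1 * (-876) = 876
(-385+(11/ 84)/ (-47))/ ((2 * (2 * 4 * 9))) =-1519991/ 568512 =-2.67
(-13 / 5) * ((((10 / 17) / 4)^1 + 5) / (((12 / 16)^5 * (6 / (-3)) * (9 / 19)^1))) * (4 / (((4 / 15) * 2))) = 5532800 / 12393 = 446.45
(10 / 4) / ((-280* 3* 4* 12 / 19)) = -19 / 16128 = -0.00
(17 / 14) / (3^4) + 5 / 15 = 395 / 1134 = 0.35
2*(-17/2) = -17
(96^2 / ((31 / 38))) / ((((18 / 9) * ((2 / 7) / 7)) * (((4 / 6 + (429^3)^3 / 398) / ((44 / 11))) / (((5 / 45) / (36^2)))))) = 47428864 / 1235840269230920279742568911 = 0.00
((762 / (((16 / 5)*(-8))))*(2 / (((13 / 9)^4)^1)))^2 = 156217626677025 / 835308258304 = 187.02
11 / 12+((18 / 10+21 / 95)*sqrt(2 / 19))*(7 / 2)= 11 / 12+672*sqrt(38) / 1805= 3.21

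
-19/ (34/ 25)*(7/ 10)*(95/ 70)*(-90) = 81225/ 68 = 1194.49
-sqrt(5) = -2.24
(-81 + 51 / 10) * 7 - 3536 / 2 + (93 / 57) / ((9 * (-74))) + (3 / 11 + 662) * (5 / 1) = 352182112 / 347985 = 1012.06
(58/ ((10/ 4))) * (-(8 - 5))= -348/ 5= -69.60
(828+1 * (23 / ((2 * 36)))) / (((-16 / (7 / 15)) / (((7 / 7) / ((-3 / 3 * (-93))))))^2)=2922311 / 35869132800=0.00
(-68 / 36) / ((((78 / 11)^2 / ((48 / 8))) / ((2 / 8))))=-2057 / 36504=-0.06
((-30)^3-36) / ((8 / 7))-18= -47349 / 2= -23674.50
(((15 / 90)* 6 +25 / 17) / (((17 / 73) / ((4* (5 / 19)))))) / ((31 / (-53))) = -3249960 / 170221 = -19.09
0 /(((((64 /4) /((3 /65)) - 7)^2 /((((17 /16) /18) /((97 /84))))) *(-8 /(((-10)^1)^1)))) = 0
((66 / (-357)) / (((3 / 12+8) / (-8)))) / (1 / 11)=704 / 357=1.97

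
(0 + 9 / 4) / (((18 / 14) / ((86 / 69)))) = 301 / 138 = 2.18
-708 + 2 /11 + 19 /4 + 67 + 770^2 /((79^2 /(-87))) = -2444288067 /274604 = -8901.14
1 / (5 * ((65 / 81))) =81 / 325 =0.25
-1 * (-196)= 196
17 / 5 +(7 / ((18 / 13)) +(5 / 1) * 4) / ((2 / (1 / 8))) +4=12911 / 1440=8.97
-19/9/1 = -19/9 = -2.11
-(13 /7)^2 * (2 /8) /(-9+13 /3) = 507 /2744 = 0.18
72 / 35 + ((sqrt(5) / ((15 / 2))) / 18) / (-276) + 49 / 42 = 677 / 210 - sqrt(5) / 37260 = 3.22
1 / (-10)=-1 / 10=-0.10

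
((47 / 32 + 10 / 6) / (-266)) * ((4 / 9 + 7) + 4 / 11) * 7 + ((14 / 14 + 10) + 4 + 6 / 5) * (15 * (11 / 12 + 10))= 957813295 / 361152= 2652.11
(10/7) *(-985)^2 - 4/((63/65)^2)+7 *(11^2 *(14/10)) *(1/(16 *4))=1760394364201/1270080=1386049.98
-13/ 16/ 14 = -13/ 224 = -0.06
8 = 8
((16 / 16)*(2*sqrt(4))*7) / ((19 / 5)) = 7.37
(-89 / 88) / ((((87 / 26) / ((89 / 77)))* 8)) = -102973 / 2358048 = -0.04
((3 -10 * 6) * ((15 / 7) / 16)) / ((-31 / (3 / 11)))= 2565 / 38192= 0.07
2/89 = 0.02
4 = 4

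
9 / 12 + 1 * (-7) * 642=-17973 / 4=-4493.25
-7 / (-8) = 7 / 8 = 0.88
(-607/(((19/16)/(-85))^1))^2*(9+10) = 681483270400/19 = 35867540547.37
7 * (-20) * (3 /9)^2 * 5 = -700 /9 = -77.78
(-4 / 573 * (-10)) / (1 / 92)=3680 / 573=6.42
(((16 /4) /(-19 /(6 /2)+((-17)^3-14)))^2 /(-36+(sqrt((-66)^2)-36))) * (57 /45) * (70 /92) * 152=-2527 /157435000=-0.00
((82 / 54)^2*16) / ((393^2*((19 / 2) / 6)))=107584 / 713091033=0.00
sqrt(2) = 1.41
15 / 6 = 5 / 2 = 2.50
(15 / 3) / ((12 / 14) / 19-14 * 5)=-665 / 9304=-0.07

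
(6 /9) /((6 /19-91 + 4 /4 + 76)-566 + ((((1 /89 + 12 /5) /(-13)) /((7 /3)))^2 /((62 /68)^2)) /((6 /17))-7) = -59883860622950 /52697438723318091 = -0.00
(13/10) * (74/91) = 37/35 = 1.06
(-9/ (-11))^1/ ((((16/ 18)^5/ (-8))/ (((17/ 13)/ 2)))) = -9034497/ 1171456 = -7.71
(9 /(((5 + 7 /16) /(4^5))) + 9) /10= 49413 /290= 170.39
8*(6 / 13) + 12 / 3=100 / 13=7.69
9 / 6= 3 / 2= 1.50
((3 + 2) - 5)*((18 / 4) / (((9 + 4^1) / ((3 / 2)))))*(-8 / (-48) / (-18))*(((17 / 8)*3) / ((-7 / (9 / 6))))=0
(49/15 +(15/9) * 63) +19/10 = 661/6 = 110.17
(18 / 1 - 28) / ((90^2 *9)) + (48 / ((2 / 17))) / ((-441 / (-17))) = 5618111 / 357210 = 15.73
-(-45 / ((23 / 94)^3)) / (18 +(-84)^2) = 2076460 / 4781631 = 0.43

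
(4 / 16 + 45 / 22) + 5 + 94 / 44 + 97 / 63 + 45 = 155153 / 2772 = 55.97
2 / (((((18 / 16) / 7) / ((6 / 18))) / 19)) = 2128 / 27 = 78.81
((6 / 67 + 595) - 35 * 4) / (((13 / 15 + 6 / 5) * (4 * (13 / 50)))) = 11434125 / 54002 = 211.74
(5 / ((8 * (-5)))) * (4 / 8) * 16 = -1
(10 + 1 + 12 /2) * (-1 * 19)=-323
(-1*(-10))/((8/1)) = 5/4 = 1.25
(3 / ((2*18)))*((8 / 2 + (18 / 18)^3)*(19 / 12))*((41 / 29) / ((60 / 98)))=38171 / 25056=1.52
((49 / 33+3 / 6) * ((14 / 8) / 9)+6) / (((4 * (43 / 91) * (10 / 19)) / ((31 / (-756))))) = -0.26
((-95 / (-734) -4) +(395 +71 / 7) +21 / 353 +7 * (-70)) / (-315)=53606267 / 190439970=0.28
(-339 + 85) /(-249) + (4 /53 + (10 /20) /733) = 21208625 /19346802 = 1.10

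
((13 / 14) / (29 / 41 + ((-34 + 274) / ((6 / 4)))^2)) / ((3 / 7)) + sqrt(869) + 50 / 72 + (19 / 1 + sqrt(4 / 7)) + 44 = 2 *sqrt(7) / 7 + sqrt(869) + 2406802495 / 37786644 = 93.93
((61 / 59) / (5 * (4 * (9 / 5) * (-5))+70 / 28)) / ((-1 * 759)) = 122 / 15897255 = 0.00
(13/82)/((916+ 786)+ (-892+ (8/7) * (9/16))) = 7/35793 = 0.00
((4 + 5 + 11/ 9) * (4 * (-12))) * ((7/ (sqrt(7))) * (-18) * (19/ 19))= 8832 * sqrt(7)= 23367.28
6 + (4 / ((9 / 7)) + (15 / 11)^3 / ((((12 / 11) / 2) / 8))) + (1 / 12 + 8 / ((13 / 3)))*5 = 3168259 / 56628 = 55.95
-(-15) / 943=15 / 943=0.02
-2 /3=-0.67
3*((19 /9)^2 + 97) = 304.37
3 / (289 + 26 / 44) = 66 / 6371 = 0.01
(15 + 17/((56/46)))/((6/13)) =10543/168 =62.76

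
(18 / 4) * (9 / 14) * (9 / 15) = 243 / 140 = 1.74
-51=-51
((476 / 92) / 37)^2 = 14161 / 724201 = 0.02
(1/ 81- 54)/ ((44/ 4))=-4373/ 891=-4.91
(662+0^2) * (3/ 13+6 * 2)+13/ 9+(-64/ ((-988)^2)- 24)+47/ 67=297063424768/ 36788427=8074.92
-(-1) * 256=256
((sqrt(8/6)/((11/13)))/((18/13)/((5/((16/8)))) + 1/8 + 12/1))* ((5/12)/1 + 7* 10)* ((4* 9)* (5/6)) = 28561000* sqrt(3)/217569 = 227.37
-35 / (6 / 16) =-280 / 3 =-93.33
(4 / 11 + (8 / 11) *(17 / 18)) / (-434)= -0.00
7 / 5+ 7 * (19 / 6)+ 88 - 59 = 1577 / 30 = 52.57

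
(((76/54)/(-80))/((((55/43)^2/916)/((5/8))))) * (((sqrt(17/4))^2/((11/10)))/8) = -136764983/45999360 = -2.97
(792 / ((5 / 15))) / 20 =594 / 5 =118.80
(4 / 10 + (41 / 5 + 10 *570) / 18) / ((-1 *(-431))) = 28577 / 38790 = 0.74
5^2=25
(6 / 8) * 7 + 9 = 57 / 4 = 14.25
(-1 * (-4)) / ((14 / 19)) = 38 / 7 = 5.43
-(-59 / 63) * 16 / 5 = 944 / 315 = 3.00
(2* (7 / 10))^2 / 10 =49 / 250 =0.20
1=1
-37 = -37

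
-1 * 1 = -1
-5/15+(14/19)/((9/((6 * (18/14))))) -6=-325/57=-5.70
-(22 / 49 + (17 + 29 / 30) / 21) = -1.30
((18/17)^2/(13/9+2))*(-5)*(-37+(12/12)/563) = 303701400/5043917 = 60.21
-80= -80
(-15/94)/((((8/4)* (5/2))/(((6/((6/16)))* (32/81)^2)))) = -8192/102789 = -0.08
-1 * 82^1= -82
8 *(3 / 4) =6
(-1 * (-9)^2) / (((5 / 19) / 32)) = -49248 / 5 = -9849.60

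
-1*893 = -893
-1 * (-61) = 61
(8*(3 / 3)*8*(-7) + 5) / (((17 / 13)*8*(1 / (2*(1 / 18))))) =-5759 / 1224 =-4.71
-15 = -15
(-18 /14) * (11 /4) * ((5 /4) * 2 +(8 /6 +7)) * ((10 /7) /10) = -2145 /392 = -5.47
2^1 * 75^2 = 11250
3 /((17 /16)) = 48 /17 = 2.82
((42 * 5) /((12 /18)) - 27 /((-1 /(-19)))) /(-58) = 99 /29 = 3.41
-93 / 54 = -31 / 18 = -1.72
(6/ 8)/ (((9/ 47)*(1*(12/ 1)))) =47/ 144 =0.33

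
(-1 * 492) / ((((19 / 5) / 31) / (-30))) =2287800 / 19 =120410.53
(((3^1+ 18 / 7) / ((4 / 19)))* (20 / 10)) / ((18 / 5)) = 1235 / 84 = 14.70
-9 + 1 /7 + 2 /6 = -179 /21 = -8.52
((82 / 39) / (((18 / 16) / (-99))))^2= 52070656 / 1521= 34234.49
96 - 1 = 95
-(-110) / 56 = 55 / 28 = 1.96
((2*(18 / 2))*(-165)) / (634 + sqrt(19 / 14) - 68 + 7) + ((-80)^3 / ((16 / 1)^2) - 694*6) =-28357187608 / 4596587 + 2970*sqrt(266) / 4596587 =-6169.17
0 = 0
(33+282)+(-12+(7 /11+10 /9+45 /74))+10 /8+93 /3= 4946597 /14652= 337.61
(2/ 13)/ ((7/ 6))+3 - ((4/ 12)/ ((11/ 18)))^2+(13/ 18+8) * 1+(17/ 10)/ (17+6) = 132545459/ 11396385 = 11.63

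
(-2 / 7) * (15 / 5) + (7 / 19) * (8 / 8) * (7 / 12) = -1025 / 1596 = -0.64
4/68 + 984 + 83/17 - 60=15792/17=928.94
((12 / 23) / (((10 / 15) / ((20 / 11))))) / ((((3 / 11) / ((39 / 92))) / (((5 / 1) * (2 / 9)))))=1300 / 529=2.46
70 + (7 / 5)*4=378 / 5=75.60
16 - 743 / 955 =14537 / 955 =15.22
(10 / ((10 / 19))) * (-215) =-4085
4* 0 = 0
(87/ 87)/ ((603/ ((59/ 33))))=59/ 19899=0.00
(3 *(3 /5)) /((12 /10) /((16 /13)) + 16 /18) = 648 /671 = 0.97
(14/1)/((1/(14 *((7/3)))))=457.33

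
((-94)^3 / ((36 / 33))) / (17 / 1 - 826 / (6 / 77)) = 1142053 / 15875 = 71.94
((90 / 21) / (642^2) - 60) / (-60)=5770295 / 5770296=1.00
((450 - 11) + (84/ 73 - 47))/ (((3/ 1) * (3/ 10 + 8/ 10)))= 287000/ 2409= 119.14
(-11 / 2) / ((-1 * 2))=11 / 4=2.75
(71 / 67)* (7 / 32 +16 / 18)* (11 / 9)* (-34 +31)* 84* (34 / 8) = -29647541 / 19296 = -1536.46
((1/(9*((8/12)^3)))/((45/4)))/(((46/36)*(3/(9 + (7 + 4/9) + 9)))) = 229/1035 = 0.22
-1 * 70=-70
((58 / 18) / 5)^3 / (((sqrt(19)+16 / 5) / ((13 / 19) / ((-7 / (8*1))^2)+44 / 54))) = -16758559904 / 100328679675+1047409994*sqrt(19) / 20065735935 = 0.06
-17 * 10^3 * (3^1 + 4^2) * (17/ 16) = -686375/ 2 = -343187.50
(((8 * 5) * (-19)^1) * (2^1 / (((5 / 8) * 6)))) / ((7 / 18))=-7296 / 7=-1042.29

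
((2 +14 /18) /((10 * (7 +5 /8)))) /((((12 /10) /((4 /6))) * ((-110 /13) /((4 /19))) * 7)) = -0.00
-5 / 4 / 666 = -5 / 2664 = -0.00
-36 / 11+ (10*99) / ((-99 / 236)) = -25996 / 11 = -2363.27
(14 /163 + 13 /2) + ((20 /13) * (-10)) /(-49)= 1432839 /207662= 6.90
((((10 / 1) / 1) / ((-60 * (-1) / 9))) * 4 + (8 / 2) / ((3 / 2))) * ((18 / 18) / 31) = 26 / 93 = 0.28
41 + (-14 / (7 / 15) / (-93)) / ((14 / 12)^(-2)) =23123 / 558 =41.44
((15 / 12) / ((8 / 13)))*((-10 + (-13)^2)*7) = 72345 / 32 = 2260.78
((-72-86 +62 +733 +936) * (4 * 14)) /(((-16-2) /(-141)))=2070068 /3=690022.67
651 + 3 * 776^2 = 1807179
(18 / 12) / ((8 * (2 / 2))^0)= 3 / 2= 1.50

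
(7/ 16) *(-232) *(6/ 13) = -609/ 13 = -46.85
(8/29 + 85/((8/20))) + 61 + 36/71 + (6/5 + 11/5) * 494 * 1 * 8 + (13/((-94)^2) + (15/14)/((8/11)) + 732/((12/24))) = 38655684121183/2547065360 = 15176.56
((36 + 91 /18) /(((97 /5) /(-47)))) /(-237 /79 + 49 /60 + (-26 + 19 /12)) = 868325 /232218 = 3.74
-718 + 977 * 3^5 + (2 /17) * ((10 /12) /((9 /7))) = 236693.08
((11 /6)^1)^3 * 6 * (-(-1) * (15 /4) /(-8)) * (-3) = 6655 /128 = 51.99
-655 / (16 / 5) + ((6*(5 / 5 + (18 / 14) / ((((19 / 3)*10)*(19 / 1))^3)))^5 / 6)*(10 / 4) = 3035.31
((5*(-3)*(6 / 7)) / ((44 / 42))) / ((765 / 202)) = -3.24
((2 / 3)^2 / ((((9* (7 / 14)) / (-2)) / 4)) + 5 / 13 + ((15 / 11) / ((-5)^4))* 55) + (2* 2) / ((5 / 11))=8.51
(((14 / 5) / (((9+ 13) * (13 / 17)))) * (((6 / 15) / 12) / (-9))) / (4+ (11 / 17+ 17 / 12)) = -4046 / 39800475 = -0.00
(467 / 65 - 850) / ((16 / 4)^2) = -54783 / 1040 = -52.68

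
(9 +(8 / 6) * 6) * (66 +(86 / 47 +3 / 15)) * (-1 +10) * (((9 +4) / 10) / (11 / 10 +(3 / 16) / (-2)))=508770288 / 37835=13447.08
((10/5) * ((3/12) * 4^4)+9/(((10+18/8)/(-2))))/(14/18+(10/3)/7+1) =56.14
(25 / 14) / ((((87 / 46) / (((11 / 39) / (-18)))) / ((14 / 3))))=-6325 / 91611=-0.07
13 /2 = 6.50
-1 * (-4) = 4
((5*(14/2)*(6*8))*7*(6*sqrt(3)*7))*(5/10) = 246960*sqrt(3) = 427747.27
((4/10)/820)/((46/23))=1/4100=0.00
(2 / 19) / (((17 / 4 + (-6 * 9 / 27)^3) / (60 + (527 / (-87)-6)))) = -33368 / 24795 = -1.35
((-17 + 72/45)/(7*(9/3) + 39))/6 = -0.04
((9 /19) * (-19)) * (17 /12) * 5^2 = -1275 /4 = -318.75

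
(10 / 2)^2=25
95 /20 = 19 /4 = 4.75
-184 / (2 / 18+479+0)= -207 / 539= -0.38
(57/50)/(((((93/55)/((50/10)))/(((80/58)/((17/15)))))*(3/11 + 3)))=57475/45849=1.25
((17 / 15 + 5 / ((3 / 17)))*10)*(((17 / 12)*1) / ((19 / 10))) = 37570 / 171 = 219.71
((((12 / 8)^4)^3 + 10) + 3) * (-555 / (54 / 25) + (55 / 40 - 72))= -13789890065 / 294912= -46759.34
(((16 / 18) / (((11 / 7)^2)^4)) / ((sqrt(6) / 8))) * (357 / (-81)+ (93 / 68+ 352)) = 29547648939928 * sqrt(6) / 2656549612233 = 27.24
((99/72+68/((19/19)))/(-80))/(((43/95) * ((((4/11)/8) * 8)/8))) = -115995/2752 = -42.15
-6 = -6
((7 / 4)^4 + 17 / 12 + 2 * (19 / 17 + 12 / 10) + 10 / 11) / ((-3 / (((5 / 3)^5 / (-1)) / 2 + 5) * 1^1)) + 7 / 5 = 9620455811 / 1046960640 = 9.19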